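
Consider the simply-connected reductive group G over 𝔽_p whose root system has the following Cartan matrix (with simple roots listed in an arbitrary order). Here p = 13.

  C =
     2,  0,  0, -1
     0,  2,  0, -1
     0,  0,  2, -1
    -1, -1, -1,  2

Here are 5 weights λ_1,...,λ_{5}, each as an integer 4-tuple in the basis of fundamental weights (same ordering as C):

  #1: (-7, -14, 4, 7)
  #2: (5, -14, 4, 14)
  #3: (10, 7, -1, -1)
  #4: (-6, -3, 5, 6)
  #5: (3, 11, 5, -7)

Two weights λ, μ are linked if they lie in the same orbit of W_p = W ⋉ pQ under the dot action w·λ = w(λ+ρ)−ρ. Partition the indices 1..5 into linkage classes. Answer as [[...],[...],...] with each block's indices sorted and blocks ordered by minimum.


Dynkin diagram of C (from the 6 off-diagonal −1 entries): D_4.

Ā_13 reps of the 5 weights (D_4, coords as presented):

  λ_1 → (5, 2, 6, 0);  λ_2 → (5, 2, 6, 0);  λ_3 → (5, 2, 6, 0);  λ_4 → (5, 2, 6, 0);  λ_5 → (2, 6, 0, 1)

Partition of {1..5} into 2 W_13-dot-orbits:

[[1, 2, 3, 4], [5]]


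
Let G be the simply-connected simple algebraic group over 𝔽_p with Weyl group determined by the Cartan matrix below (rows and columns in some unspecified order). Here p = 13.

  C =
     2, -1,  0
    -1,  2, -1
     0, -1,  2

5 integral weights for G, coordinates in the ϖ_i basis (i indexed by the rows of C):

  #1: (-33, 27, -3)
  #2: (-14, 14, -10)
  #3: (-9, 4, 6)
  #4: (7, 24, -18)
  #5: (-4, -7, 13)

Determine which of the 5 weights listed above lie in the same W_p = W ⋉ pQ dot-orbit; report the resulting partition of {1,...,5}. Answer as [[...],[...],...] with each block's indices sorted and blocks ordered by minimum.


Dynkin diagram of C (from the 4 off-diagonal −1 entries): A_3.

Ā_13 reps of the 5 weights (A_3, coords as presented):

    [1] (4, 7, 0)
    [2] (4, 7, 0)
    [3] (5, 3, 4)
    [4] (5, 3, 4)
    [5] (5, 3, 4)

2 distinct reps among the 5 weights ⇒ 2 W_13-linkage classes:

[[1, 2], [3, 4, 5]]


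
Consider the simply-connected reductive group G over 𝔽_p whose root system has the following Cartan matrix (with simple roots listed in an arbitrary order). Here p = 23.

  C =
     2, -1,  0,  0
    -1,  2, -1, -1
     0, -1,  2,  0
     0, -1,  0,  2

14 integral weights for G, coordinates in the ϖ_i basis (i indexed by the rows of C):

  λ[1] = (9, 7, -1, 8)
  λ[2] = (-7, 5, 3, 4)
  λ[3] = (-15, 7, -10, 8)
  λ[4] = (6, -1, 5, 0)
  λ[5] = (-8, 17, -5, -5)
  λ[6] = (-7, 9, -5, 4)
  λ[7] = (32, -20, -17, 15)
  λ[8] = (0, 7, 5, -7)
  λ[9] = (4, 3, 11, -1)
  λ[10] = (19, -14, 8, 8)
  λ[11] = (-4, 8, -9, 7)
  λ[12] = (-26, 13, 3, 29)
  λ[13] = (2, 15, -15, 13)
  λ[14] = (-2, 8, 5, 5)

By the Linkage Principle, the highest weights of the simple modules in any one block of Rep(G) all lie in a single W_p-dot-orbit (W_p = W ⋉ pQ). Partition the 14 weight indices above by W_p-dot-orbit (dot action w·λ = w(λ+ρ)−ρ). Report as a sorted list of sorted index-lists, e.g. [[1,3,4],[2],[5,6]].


C ↔ D_4 under row/col permutation; |W(D_4)| = 192.

Each λ_j+ρ reduced to Ā_23; 4-tuples below use C's row order:

  1: (6, 0, 4, 5)
  2: (6, 0, 4, 5)
  3: (1, 2, 6, 6)
  4: (7, 0, 6, 1)
  5: (7, 3, 4, 4)
  6: (6, 0, 4, 5)
  7: (7, 3, 4, 4)
  8: (1, 2, 6, 6)
  9: (5, 2, 12, 0)
  10: (7, 3, 4, 4)
  11: (1, 2, 6, 6)
  12: (5, 2, 12, 0)
  13: (7, 3, 4, 4)
  14: (1, 2, 6, 6)

Grouping the 14 weights by Ā_23-representative: 5 linkage classes.

[[1, 2, 6], [3, 8, 11, 14], [4], [5, 7, 10, 13], [9, 12]]


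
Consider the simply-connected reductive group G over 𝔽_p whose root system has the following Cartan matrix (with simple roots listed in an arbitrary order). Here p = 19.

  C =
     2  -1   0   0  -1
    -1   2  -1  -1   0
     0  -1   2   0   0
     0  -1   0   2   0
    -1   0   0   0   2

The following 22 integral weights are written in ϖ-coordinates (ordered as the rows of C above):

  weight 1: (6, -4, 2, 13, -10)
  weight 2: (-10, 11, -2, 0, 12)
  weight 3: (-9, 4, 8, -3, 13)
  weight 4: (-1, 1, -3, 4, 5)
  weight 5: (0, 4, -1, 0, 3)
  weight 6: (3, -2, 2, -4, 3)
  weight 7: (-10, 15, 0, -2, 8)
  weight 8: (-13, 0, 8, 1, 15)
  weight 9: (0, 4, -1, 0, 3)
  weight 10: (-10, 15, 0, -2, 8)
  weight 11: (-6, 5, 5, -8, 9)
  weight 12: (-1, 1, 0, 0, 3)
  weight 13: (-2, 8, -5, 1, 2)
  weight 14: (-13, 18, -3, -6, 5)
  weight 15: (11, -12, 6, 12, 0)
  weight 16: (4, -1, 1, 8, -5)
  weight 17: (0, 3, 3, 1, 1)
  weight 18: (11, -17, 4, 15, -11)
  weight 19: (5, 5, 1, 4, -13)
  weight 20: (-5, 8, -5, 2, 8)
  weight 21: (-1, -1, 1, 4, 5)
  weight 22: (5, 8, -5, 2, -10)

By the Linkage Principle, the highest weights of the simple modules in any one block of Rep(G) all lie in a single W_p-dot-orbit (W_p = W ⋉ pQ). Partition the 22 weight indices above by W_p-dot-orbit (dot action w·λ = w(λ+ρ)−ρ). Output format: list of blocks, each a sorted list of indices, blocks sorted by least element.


Dynkin diagram of C (from the 8 off-diagonal −1 entries): D_5.

Each λ_j+ρ reduced to Ā_19; 5-tuples below use C's row order:

  [1] (1, 0, 2, 9, 4)
  [2] (0, 2, 1, 1, 4)
  [3] (1, 1, 4, 3, 5)
  [4] (0, 0, 2, 5, 6)
  [5] (1, 5, 0, 1, 4)
  [6] (0, 2, 1, 1, 4)
  [7] (0, 2, 1, 1, 4)
  [8] (1, 0, 2, 9, 4)
  [9] (1, 5, 0, 1, 4)
  [10] (0, 2, 1, 1, 4)
  [11] (1, 5, 0, 1, 4)
  [12] (0, 2, 1, 1, 4)
  [13] (1, 4, 4, 2, 2)
  [14] (0, 0, 2, 5, 6)
  [15] (1, 4, 4, 2, 2)
  [16] (1, 0, 2, 9, 4)
  [17] (1, 4, 4, 2, 2)
  [18] (1, 0, 2, 9, 4)
  [19] (0, 0, 2, 5, 6)
  [20] (1, 1, 4, 3, 5)
  [21] (0, 0, 2, 5, 6)
  [22] (1, 1, 4, 3, 5)

Linkage partition of the 22 weights (6 classes, p=19):

[[1, 8, 16, 18], [2, 6, 7, 10, 12], [3, 20, 22], [4, 14, 19, 21], [5, 9, 11], [13, 15, 17]]


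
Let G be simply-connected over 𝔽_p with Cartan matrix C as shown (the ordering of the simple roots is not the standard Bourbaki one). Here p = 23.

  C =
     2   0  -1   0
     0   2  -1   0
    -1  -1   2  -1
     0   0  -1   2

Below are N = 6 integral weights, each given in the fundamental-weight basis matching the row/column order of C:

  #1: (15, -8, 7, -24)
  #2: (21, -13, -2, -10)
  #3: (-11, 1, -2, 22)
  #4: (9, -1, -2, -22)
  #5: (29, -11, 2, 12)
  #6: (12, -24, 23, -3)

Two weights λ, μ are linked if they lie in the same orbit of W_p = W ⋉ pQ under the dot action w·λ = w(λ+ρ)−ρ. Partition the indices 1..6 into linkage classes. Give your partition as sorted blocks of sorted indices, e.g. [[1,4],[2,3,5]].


Root system D_4: the 4×4 matrix C matches after relabeling.

Ā_23 reps of the 6 weights (D_4, coords as presented):

  λ_1 → (6, 15, 0, 1)
  λ_2 → (1, 9, 0, 12)
  λ_3 → (1, 9, 0, 12)
  λ_4 → (1, 9, 0, 12)
  λ_5 → (0, 6, 7, 3)
  λ_6 → (1, 9, 0, 12)

Grouping the 6 weights by Ā_23-representative: 3 linkage classes.

[[1], [2, 3, 4, 6], [5]]


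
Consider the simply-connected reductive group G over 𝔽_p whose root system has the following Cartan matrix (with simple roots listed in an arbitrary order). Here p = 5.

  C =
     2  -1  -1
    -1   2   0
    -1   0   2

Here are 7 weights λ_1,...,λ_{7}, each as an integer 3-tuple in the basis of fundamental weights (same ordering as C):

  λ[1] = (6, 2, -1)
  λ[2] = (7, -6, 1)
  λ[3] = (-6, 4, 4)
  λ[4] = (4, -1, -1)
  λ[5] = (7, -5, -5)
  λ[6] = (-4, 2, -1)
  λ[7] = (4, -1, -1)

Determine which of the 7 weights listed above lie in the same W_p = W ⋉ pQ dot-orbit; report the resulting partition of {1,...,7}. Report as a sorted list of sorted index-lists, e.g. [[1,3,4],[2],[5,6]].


Dynkin diagram of C (from the 4 off-diagonal −1 entries): A_3.

Ā_5 reps of the 7 weights (A_3, coords as presented):

    λ_1 → (0, 0, 3)
    λ_2 → (0, 0, 3)
    λ_3 → (5, 0, 0)
    λ_4 → (5, 0, 0)
    λ_5 → (0, 1, 1)
    λ_6 → (0, 0, 3)
    λ_7 → (5, 0, 0)

Partition of {1..7} into 3 W_5-dot-orbits:

[[1, 2, 6], [3, 4, 7], [5]]


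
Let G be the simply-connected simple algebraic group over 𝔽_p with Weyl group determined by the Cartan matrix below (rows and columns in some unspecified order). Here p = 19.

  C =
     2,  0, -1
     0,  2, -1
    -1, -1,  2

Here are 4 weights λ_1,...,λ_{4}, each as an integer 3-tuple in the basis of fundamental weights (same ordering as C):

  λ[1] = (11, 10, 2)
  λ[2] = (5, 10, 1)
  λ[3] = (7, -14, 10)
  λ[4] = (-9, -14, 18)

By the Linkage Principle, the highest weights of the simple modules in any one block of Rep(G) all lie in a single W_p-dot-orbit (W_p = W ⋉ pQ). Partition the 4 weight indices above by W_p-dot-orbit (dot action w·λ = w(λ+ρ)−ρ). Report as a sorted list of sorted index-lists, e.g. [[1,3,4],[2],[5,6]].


Dynkin diagram of C (from the 4 off-diagonal −1 entries): A_3.

λ_j+ρ reflected into Ā_19 (⟨·,θ^∨⟩≤19); 3-tuples as given:

    1: (5, 4, 3)
    2: (6, 11, 2)
    3: (6, 11, 2)
    4: (6, 11, 2)

2 distinct reps among the 4 weights ⇒ 2 W_19-linkage classes:

[[1], [2, 3, 4]]


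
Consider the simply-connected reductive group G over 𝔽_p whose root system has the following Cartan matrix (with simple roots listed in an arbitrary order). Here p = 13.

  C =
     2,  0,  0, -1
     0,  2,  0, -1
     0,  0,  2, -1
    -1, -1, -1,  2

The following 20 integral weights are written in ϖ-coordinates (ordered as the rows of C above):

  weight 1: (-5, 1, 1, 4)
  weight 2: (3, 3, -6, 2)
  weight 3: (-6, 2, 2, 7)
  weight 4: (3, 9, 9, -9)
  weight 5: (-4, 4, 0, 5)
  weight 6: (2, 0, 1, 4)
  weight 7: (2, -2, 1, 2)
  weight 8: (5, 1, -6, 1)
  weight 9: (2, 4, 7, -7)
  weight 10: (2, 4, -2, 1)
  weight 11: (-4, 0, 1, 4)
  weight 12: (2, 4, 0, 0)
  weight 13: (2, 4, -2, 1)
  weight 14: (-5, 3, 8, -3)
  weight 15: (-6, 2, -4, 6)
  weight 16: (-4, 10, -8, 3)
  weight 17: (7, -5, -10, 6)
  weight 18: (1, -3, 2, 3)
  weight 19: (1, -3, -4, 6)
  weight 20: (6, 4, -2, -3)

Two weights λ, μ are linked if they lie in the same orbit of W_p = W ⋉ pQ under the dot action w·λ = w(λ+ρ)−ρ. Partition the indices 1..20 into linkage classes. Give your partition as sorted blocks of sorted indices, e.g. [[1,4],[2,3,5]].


Dynkin diagram of C (from the 6 off-diagonal −1 entries): D_4.

Each λ_j+ρ reduced to Ā_13; 4-tuples below use C's row order:

  [1] (4, 2, 2, 1);  [2] (2, 2, 3, 2);  [3] (4, 2, 2, 1);  [4] (4, 2, 2, 1);  [5] (3, 5, 1, 1);  [6] (3, 1, 2, 2);  [7] (3, 1, 2, 2);  [8] (3, 1, 2, 2);  [9] (3, 1, 2, 2);  [10] (3, 5, 1, 1);  [11] (3, 1, 2, 2);  [12] (3, 5, 1, 1);  [13] (3, 5, 1, 1);  [14] (2, 2, 3, 2);  [15] (4, 2, 2, 1);  [16] (3, 5, 1, 1);  [17] (2, 2, 3, 2);  [18] (2, 2, 3, 2);  [19] (2, 2, 3, 2);  [20] (4, 2, 2, 1)

Linkage partition of the 20 weights (4 classes, p=13):

[[1, 3, 4, 15, 20], [2, 14, 17, 18, 19], [5, 10, 12, 13, 16], [6, 7, 8, 9, 11]]


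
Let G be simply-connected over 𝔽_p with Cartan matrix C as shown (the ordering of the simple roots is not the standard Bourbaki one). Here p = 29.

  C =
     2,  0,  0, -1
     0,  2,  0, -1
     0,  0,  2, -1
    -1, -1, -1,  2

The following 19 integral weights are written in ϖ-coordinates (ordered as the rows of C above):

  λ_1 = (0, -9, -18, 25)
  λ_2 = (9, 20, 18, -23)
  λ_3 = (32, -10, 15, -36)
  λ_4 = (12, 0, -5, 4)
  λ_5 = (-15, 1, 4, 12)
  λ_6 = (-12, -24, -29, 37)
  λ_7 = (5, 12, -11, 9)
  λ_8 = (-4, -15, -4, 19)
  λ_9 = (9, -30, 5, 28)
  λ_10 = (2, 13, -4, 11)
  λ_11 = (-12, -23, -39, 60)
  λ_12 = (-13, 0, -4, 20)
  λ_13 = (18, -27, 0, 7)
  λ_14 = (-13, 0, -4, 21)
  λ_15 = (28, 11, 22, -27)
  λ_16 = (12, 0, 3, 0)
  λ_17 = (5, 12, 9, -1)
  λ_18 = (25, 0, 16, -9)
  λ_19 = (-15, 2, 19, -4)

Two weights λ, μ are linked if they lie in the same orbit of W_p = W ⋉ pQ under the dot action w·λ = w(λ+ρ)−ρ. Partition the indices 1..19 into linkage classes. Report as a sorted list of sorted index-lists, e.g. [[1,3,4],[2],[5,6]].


Type D_4, rank 4, |W|=192; reorder rows/cols to standard.

Folding the 19 weights λ_j+ρ into Ā_29 (reps in the given 4-coord order):

  1: (1, 8, 17, 1) · 2: (12, 1, 3, 6) · 3: (13, 1, 4, 1) · 4: (13, 1, 4, 1) · 5: (13, 1, 4, 1) · 6: (13, 1, 4, 1) · 7: (6, 13, 10, 0) · 8: (3, 14, 3, 0) · 9: (6, 13, 10, 0) · 10: (3, 14, 3, 0) · 11: (12, 1, 3, 6) · 12: (12, 1, 3, 6) · 13: (1, 8, 17, 1) · 14: (12, 1, 3, 6) · 15: (3, 14, 3, 0) · 16: (13, 1, 4, 1) · 17: (6, 13, 10, 0) · 18: (12, 1, 3, 6) · 19: (3, 14, 3, 0)

The 19 indices split into 5 linkage classes (same alcove rep ⇔ same W_29-dot-orbit):

[[1, 13], [2, 11, 12, 14, 18], [3, 4, 5, 6, 16], [7, 9, 17], [8, 10, 15, 19]]


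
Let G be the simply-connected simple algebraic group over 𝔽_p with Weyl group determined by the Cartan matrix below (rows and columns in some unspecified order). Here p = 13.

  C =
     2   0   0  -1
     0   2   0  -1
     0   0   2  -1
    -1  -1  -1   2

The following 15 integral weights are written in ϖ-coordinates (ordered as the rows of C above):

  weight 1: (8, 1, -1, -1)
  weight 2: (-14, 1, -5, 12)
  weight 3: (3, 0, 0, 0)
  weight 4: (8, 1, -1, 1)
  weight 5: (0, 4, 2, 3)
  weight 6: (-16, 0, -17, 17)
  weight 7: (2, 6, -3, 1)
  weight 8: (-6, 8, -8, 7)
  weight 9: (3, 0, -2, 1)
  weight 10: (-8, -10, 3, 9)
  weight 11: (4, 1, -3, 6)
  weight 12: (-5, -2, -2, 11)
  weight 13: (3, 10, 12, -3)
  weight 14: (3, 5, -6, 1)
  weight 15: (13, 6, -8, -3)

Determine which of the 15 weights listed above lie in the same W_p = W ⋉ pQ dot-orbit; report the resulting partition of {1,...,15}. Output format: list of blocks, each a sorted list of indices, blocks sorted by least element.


C ↔ D_4 under row/col permutation; |W(D_4)| = 192.

W_13-reps of the 15 weights in Ā_13 (same 4-coord order as C):

  λ_1+ρ ↦ (9, 2, 0, 0) · λ_2+ρ ↦ (9, 2, 0, 0) · λ_3+ρ ↦ (4, 1, 1, 1) · λ_4+ρ ↦ (9, 2, 0, 0) · λ_5+ρ ↦ (1, 5, 3, 0) · λ_6+ρ ↦ (3, 7, 2, 0) · λ_7+ρ ↦ (3, 7, 2, 0) · λ_8+ρ ↦ (1, 5, 3, 0) · λ_9+ρ ↦ (4, 1, 1, 1) · λ_10+ρ ↦ (1, 3, 2, 3) · λ_11+ρ ↦ (4, 1, 1, 1) · λ_12+ρ ↦ (4, 1, 1, 1) · λ_13+ρ ↦ (9, 2, 0, 0) · λ_14+ρ ↦ (1, 3, 2, 3) · λ_15+ρ ↦ (4, 1, 1, 1)

Grouping the 15 weights by Ā_13-representative: 5 linkage classes.

[[1, 2, 4, 13], [3, 9, 11, 12, 15], [5, 8], [6, 7], [10, 14]]


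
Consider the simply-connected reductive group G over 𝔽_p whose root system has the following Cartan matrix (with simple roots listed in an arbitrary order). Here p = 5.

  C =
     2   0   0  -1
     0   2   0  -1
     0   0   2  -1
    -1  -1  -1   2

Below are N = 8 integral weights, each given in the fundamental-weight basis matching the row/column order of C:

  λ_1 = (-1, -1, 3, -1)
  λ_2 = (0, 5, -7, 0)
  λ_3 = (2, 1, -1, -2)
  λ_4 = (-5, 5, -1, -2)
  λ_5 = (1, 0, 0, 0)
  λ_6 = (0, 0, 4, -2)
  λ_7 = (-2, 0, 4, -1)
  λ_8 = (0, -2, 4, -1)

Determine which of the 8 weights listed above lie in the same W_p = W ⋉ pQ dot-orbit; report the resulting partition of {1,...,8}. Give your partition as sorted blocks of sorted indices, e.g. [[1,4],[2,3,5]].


D_4 Cartan matrix, 4 simple roots permuted; ρ=(1,1,1,1).

Each λ_j+ρ reduced to Ā_5; 4-tuples below use C's row order:

    λ_1+ρ ↦ (0, 0, 4, 0)
    λ_2+ρ ↦ (2, 1, 1, 0)
    λ_3+ρ ↦ (2, 1, 1, 0)
    λ_4+ρ ↦ (0, 0, 4, 0)
    λ_5+ρ ↦ (2, 1, 1, 0)
    λ_6+ρ ↦ (0, 0, 4, 0)
    λ_7+ρ ↦ (0, 0, 4, 0)
    λ_8+ρ ↦ (0, 0, 4, 0)

These 8 weights hit 2 W_5-dot-orbits; sizes (5, 3):

[[1, 4, 6, 7, 8], [2, 3, 5]]


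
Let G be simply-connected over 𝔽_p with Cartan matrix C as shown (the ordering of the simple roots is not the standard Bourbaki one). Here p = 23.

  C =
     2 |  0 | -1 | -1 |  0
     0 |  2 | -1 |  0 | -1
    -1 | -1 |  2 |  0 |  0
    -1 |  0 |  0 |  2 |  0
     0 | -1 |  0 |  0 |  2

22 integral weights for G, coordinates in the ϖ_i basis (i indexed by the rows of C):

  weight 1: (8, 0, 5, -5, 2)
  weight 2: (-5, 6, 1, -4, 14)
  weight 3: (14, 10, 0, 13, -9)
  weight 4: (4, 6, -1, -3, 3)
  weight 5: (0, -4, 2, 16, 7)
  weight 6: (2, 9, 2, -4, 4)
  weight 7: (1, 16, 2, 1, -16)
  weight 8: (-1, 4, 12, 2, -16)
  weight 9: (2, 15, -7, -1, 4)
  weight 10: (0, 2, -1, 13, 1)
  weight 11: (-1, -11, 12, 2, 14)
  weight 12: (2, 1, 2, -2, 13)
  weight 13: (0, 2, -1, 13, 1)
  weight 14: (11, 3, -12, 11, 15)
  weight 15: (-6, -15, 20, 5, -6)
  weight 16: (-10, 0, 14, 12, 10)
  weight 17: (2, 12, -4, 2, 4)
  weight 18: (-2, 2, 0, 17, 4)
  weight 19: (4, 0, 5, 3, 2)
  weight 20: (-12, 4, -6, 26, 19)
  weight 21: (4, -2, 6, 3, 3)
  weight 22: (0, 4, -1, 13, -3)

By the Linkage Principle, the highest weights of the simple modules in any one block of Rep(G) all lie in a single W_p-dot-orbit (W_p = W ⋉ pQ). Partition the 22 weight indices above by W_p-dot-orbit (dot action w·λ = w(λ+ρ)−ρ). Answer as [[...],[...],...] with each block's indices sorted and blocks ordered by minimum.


Root system A_5: the 5×5 matrix C matches after relabeling.

Folding the 22 weights λ_j+ρ into Ā_23 (reps in the given 5-coord order):

    λ_1+ρ ↦ (5, 1, 6, 4, 3)
    λ_2+ρ ↦ (2, 2, 3, 1, 14)
    λ_3+ρ ↦ (5, 1, 6, 4, 3)
    λ_4+ρ ↦ (3, 7, 0, 2, 4)
    λ_5+ρ ↦ (1, 3, 0, 14, 2)
    λ_6+ρ ↦ (0, 10, 3, 3, 5)
    λ_7+ρ ↦ (2, 2, 3, 1, 14)
    λ_8+ρ ↦ (0, 10, 3, 3, 5)
    λ_9+ρ ↦ (0, 10, 3, 3, 5)
    λ_10+ρ ↦ (1, 3, 0, 14, 2)
    λ_11+ρ ↦ (0, 10, 3, 3, 5)
    λ_12+ρ ↦ (2, 2, 3, 1, 14)
    λ_13+ρ ↦ (1, 3, 0, 14, 2)
    λ_14+ρ ↦ (1, 6, 4, 2, 1)
    λ_15+ρ ↦ (2, 2, 3, 1, 14)
    λ_16+ρ ↦ (5, 1, 6, 4, 3)
    λ_17+ρ ↦ (0, 10, 3, 3, 5)
    λ_18+ρ ↦ (1, 3, 0, 14, 2)
    λ_19+ρ ↦ (5, 1, 6, 4, 3)
    λ_20+ρ ↦ (3, 7, 0, 2, 4)
    λ_21+ρ ↦ (5, 1, 6, 4, 3)
    λ_22+ρ ↦ (1, 3, 0, 14, 2)

These 22 weights hit 6 W_23-dot-orbits; sizes (5, 4, 2, 5, 5, 1):

[[1, 3, 16, 19, 21], [2, 7, 12, 15], [4, 20], [5, 10, 13, 18, 22], [6, 8, 9, 11, 17], [14]]


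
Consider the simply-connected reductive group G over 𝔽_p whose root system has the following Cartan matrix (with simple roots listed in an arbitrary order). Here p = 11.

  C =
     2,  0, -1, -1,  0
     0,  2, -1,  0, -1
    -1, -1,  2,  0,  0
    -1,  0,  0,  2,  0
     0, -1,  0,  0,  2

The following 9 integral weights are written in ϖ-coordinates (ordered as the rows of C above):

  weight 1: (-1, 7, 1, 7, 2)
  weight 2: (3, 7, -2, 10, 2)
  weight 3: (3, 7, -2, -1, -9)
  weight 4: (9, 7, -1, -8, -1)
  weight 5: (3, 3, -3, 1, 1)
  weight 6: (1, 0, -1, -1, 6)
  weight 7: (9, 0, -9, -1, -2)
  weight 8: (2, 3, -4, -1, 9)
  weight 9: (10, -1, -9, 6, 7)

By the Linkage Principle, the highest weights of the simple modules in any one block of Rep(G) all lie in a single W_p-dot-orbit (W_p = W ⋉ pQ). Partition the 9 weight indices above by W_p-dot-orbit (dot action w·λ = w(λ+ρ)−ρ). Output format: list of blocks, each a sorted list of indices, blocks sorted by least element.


C ↔ A_5 under row/col permutation; |W(A_5)| = 720.

Alcove-folded reps (p=11, 9 weights, presented ϖ-order):

    [1] (2, 1, 0, 0, 7)
    [2] (3, 1, 0, 0, 7)
    [3] (3, 1, 0, 0, 7)
    [4] (3, 1, 0, 0, 7)
    [5] (2, 2, 2, 2, 2)
    [6] (2, 1, 0, 0, 7)
    [7] (2, 1, 0, 0, 7)
    [8] (3, 1, 0, 0, 7)
    [9] (3, 1, 0, 0, 7)

3 distinct reps among the 9 weights ⇒ 3 W_11-linkage classes:

[[1, 6, 7], [2, 3, 4, 8, 9], [5]]


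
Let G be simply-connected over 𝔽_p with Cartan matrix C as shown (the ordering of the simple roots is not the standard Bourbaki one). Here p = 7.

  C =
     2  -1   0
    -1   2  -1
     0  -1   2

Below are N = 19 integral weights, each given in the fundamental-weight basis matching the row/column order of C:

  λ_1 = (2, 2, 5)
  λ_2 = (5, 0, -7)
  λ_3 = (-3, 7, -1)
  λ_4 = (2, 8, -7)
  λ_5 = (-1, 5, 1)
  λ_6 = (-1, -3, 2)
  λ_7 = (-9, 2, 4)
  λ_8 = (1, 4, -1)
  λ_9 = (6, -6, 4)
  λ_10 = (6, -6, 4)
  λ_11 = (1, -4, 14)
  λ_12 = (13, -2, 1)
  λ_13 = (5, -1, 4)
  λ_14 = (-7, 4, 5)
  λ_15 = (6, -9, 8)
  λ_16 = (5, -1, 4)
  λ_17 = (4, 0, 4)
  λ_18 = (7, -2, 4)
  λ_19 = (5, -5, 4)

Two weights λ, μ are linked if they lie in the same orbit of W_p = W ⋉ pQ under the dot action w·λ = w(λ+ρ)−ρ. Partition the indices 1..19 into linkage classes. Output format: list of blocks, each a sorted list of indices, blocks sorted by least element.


C ↔ A_3 under row/col permutation; |W(A_3)| = 24.

λ_j+ρ reflected into Ā_7 (⟨·,θ^∨⟩≤7); 3-tuples as given:

  1: (2, 1, 1)
  2: (1, 5, 1)
  3: (1, 5, 1)
  4: (2, 1, 1)
  5: (1, 5, 1)
  6: (2, 0, 1)
  7: (2, 4, 1)
  8: (2, 5, 0)
  9: (2, 5, 0)
  10: (2, 5, 0)
  11: (2, 4, 1)
  12: (1, 5, 1)
  13: (2, 0, 1)
  14: (1, 1, 1)
  15: (1, 5, 1)
  16: (2, 0, 1)
  17: (1, 1, 1)
  18: (2, 0, 1)
  19: (2, 4, 1)

Linkage partition of the 19 weights (6 classes, p=7):

[[1, 4], [2, 3, 5, 12, 15], [6, 13, 16, 18], [7, 11, 19], [8, 9, 10], [14, 17]]


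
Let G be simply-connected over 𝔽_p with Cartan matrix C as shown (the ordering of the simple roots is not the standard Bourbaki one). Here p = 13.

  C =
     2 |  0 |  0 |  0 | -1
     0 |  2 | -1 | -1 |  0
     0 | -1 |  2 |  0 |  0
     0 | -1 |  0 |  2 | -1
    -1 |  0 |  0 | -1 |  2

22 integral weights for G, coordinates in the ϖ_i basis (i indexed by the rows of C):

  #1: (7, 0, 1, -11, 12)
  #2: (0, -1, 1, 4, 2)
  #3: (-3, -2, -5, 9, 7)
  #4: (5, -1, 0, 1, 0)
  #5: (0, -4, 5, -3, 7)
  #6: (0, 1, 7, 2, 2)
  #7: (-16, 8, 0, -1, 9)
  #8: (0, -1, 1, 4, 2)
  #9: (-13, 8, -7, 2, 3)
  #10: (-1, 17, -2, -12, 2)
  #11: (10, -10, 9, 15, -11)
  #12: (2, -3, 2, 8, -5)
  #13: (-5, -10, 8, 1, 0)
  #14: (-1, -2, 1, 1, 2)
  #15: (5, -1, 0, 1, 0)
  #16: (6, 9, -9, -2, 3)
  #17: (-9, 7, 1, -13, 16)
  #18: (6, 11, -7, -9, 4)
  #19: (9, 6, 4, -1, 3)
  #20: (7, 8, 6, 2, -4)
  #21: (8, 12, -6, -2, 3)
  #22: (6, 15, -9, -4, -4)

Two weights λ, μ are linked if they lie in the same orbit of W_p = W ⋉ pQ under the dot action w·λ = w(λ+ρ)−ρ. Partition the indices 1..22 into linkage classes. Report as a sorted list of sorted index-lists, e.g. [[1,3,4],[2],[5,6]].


Cartan matrix: type A_5 (|W|=720); un-permuting the 5 rows.

λ_j+ρ reflected into Ā_13 (⟨·,θ^∨⟩≤13); 5-tuples as given:

    λ_1+ρ ↦ (0, 1, 1, 1, 3)
    λ_2+ρ ↦ (1, 0, 2, 5, 3)
    λ_3+ρ ↦ (1, 0, 2, 5, 3)
    λ_4+ρ ↦ (6, 0, 1, 2, 1)
    λ_5+ρ ↦ (1, 2, 1, 3, 3)
    λ_6+ρ ↦ (3, 2, 4, 3, 0)
    λ_7+ρ ↦ (3, 2, 4, 3, 0)
    λ_8+ρ ↦ (1, 0, 2, 5, 3)
    λ_9+ρ ↦ (1, 2, 1, 3, 3)
    λ_10+ρ ↦ (3, 2, 4, 3, 0)
    λ_11+ρ ↦ (1, 2, 1, 3, 3)
    λ_12+ρ ↦ (1, 2, 1, 3, 3)
    λ_13+ρ ↦ (6, 0, 1, 2, 1)
    λ_14+ρ ↦ (0, 1, 1, 1, 3)
    λ_15+ρ ↦ (6, 0, 1, 2, 1)
    λ_16+ρ ↦ (0, 1, 1, 1, 3)
    λ_17+ρ ↦ (1, 0, 2, 5, 3)
    λ_18+ρ ↦ (1, 2, 1, 3, 3)
    λ_19+ρ ↦ (3, 0, 7, 1, 0)
    λ_20+ρ ↦ (3, 2, 4, 3, 0)
    λ_21+ρ ↦ (3, 0, 7, 1, 0)
    λ_22+ρ ↦ (3, 2, 4, 3, 0)

Grouping the 22 weights by Ā_13-representative: 6 linkage classes.

[[1, 14, 16], [2, 3, 8, 17], [4, 13, 15], [5, 9, 11, 12, 18], [6, 7, 10, 20, 22], [19, 21]]


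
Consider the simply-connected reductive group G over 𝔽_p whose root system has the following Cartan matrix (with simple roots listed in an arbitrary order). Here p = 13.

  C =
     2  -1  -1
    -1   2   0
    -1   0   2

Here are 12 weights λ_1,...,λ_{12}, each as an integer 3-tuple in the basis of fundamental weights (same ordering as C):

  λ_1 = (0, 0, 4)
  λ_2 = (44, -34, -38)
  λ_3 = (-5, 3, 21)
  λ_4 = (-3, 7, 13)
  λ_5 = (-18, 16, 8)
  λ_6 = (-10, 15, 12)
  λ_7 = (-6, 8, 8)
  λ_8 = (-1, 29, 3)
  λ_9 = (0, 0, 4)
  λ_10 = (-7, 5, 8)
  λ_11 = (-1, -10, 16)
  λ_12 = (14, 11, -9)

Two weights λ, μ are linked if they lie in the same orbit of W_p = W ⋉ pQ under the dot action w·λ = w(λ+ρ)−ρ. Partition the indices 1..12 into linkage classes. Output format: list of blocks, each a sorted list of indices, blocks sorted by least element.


Cartan matrix: type A_3 (|W|=24); un-permuting the 3 rows.

W_13-reps of the 12 weights in Ā_13 (same 3-coord order as C):

  λ_1+ρ ↦ (1, 1, 5);  λ_2+ρ ↦ (1, 1, 5);  λ_3+ρ ↦ (5, 4, 4);  λ_4+ρ ↦ (1, 1, 5);  λ_5+ρ ↦ (5, 4, 4);  λ_6+ρ ↦ (6, 0, 3);  λ_7+ρ ↦ (5, 4, 4);  λ_8+ρ ↦ (5, 4, 4);  λ_9+ρ ↦ (1, 1, 5);  λ_10+ρ ↦ (6, 0, 3);  λ_11+ρ ↦ (5, 4, 4);  λ_12+ρ ↦ (1, 1, 5)

The 12 indices split into 3 linkage classes (same alcove rep ⇔ same W_13-dot-orbit):

[[1, 2, 4, 9, 12], [3, 5, 7, 8, 11], [6, 10]]


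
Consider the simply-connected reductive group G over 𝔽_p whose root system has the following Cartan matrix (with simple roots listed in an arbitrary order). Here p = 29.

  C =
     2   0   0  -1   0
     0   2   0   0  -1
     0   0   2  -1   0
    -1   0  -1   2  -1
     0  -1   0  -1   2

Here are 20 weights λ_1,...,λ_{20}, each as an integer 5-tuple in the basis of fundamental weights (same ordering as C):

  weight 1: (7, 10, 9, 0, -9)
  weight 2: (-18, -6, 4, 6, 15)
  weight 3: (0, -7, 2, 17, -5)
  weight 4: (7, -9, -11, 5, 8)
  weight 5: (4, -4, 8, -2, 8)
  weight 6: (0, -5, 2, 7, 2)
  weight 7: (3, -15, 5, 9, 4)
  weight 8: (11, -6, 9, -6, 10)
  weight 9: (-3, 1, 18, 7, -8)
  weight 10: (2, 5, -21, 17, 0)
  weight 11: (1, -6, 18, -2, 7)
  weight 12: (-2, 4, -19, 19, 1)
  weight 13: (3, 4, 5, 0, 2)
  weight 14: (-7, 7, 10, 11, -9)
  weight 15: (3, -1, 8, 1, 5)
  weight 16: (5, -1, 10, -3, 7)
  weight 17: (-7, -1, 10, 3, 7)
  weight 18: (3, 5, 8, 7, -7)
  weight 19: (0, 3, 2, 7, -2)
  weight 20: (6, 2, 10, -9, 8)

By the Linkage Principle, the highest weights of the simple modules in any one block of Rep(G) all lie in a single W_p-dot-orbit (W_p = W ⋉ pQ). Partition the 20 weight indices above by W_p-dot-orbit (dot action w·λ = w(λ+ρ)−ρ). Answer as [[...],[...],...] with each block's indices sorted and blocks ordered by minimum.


Type D_5, rank 5, |W|=1920; reorder rows/cols to standard.

Alcove-folded reps (p=29, 20 weights, presented ϖ-order):

    λ_1+ρ ↦ (1, 3, 3, 7, 1)
    λ_2+ρ ↦ (7, 5, 5, 5, 1)
    λ_3+ρ ↦ (1, 3, 3, 7, 1)
    λ_4+ρ ↦ (4, 5, 6, 1, 3)
    λ_5+ρ ↦ (4, 3, 8, 1, 5)
    λ_6+ρ ↦ (1, 3, 3, 7, 1)
    λ_7+ρ ↦ (4, 5, 6, 1, 3)
    λ_8+ρ ↦ (7, 5, 5, 5, 1)
    λ_9+ρ ↦ (1, 5, 18, 1, 1)
    λ_10+ρ ↦ (1, 5, 18, 1, 1)
    λ_11+ρ ↦ (1, 5, 18, 1, 1)
    λ_12+ρ ↦ (1, 5, 18, 1, 1)
    λ_13+ρ ↦ (4, 5, 6, 1, 3)
    λ_14+ρ ↦ (4, 0, 9, 2, 6)
    λ_15+ρ ↦ (4, 0, 9, 2, 6)
    λ_16+ρ ↦ (4, 0, 9, 2, 6)
    λ_17+ρ ↦ (4, 0, 9, 2, 6)
    λ_18+ρ ↦ (4, 0, 9, 2, 6)
    λ_19+ρ ↦ (1, 3, 3, 7, 1)
    λ_20+ρ ↦ (1, 3, 3, 7, 1)

These 20 weights hit 6 W_29-dot-orbits; sizes (5, 2, 3, 1, 4, 5):

[[1, 3, 6, 19, 20], [2, 8], [4, 7, 13], [5], [9, 10, 11, 12], [14, 15, 16, 17, 18]]


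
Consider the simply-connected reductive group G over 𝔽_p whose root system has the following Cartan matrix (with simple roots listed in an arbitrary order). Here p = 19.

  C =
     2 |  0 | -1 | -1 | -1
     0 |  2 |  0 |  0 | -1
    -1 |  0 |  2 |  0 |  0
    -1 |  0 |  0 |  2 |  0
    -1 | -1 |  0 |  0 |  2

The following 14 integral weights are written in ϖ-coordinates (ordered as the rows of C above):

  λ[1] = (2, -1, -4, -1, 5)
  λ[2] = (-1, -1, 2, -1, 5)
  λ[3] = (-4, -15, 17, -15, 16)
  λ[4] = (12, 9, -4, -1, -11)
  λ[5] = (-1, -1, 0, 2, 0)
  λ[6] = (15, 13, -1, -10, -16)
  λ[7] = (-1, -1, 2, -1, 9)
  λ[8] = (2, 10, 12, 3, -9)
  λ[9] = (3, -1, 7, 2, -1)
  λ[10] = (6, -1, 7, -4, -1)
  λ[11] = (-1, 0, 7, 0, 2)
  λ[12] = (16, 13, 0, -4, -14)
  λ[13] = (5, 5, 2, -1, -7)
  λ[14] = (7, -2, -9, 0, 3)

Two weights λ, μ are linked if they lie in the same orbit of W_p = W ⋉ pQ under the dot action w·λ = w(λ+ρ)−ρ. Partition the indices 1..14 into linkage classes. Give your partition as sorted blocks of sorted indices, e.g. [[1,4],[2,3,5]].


Type D_5, rank 5, |W|=1920; reorder rows/cols to standard.

Each λ_j+ρ reduced to Ā_19; 5-tuples below use C's row order:

    λ_1 → (0, 0, 3, 0, 6)
    λ_2 → (0, 0, 3, 0, 6)
    λ_3 → (0, 0, 1, 3, 1)
    λ_4 → (0, 0, 3, 0, 6)
    λ_5 → (0, 0, 1, 3, 1)
    λ_6 → (0, 1, 8, 1, 3)
    λ_7 → (0, 0, 3, 0, 6)
    λ_8 → (0, 1, 8, 1, 3)
    λ_9 → (4, 0, 8, 3, 0)
    λ_10 → (4, 0, 8, 3, 0)
    λ_11 → (0, 1, 8, 1, 3)
    λ_12 → (0, 0, 1, 3, 1)
    λ_13 → (0, 0, 3, 0, 6)
    λ_14 → (0, 1, 8, 1, 3)

Linkage partition of the 14 weights (4 classes, p=19):

[[1, 2, 4, 7, 13], [3, 5, 12], [6, 8, 11, 14], [9, 10]]


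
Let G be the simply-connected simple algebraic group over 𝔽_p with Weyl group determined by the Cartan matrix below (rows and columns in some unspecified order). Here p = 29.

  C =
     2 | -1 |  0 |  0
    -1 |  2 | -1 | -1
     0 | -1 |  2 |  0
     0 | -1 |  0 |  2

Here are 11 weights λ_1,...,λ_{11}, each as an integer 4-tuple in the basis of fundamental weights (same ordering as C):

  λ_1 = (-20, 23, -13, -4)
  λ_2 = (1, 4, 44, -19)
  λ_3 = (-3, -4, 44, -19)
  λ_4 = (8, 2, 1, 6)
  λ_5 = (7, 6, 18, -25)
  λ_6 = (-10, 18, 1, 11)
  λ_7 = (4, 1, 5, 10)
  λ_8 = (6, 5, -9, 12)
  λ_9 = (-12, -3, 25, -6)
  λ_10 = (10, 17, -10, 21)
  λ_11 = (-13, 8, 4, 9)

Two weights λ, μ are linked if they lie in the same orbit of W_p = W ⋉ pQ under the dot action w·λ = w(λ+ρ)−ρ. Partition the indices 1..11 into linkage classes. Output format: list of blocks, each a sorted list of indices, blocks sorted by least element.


Type D_4, rank 4, |W|=192; reorder rows/cols to standard.

λ_j+ρ reflected into Ā_29 (⟨·,θ^∨⟩≤29); 4-tuples as given:

  [1] (9, 3, 2, 7);  [2] (5, 2, 6, 11);  [3] (5, 2, 6, 11);  [4] (9, 3, 2, 7);  [5] (9, 3, 2, 7);  [6] (5, 2, 2, 8);  [7] (5, 2, 6, 11);  [8] (5, 2, 6, 11);  [9] (5, 2, 6, 11);  [10] (9, 0, 11, 2);  [11] (9, 3, 2, 7)

Partition of {1..11} into 4 W_29-dot-orbits:

[[1, 4, 5, 11], [2, 3, 7, 8, 9], [6], [10]]


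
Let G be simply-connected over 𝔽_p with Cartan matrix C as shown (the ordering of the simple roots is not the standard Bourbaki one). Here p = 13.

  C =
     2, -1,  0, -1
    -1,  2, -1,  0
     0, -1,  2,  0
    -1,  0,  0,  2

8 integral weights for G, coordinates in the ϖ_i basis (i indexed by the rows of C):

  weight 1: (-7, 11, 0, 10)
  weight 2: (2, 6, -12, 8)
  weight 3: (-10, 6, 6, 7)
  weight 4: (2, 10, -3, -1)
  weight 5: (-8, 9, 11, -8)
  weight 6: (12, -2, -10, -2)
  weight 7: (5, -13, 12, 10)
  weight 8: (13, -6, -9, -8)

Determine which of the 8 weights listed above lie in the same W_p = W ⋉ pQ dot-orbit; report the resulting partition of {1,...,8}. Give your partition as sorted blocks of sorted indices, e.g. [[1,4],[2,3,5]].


C ↔ A_4 under row/col permutation; |W(A_4)| = 120.

λ_j+ρ reflected into Ā_13 (⟨·,θ^∨⟩≤13); 4-tuples as given:

  λ_1+ρ ↦ (6, 2, 4, 0);  λ_2+ρ ↦ (1, 3, 1, 2);  λ_3+ρ ↦ (6, 2, 4, 0);  λ_4+ρ ↦ (2, 9, 1, 1);  λ_5+ρ ↦ (1, 3, 1, 2);  λ_6+ρ ↦ (2, 9, 1, 1);  λ_7+ρ ↦ (6, 2, 4, 0);  λ_8+ρ ↦ (6, 2, 4, 0)

Grouping the 8 weights by Ā_13-representative: 3 linkage classes.

[[1, 3, 7, 8], [2, 5], [4, 6]]


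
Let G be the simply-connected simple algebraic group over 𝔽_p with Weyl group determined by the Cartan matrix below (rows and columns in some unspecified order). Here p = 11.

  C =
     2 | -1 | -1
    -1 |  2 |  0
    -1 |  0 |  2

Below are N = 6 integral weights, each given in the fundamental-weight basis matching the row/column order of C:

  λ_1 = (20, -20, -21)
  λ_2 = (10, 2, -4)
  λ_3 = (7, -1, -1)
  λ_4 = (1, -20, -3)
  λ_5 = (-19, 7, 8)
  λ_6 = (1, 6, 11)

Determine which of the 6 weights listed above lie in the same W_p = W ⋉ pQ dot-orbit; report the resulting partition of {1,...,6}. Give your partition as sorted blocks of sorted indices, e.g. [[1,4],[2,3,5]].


C ↔ A_3 under row/col permutation; |W(A_3)| = 24.

Alcove-folded reps (p=11, 6 weights, presented ϖ-order):

  [1] (1, 2, 1) · [2] (8, 0, 0) · [3] (8, 0, 0) · [4] (6, 2, 3) · [5] (1, 2, 1) · [6] (1, 2, 1)

The 6 indices split into 3 linkage classes (same alcove rep ⇔ same W_11-dot-orbit):

[[1, 5, 6], [2, 3], [4]]


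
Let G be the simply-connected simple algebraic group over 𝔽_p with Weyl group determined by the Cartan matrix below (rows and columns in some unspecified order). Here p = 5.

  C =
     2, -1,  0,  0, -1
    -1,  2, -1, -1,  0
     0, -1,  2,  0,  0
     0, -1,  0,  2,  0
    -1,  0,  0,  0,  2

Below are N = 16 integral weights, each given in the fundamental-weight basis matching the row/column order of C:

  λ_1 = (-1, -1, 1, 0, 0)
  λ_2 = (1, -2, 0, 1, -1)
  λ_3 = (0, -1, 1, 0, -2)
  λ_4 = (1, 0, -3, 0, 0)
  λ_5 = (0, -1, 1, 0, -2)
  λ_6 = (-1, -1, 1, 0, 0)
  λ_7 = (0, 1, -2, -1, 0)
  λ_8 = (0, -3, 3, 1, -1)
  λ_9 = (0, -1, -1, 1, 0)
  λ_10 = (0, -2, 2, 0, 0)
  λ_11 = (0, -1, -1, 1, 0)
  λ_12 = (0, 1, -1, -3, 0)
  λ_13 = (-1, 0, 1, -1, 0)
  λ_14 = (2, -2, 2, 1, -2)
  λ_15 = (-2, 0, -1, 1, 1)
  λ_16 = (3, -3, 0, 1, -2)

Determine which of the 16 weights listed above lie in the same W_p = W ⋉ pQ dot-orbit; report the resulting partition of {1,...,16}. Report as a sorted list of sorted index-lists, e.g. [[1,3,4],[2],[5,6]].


C ↔ D_5 under row/col permutation; |W(D_5)| = 1920.

Each λ_j+ρ reduced to Ā_5; 5-tuples below use C's row order:

    λ_1 → (0, 0, 2, 1, 1)
    λ_2 → (1, 1, 0, 1, 0)
    λ_3 → (0, 0, 2, 1, 1)
    λ_4 → (0, 1, 1, 0, 1)
    λ_5 → (0, 0, 2, 1, 1)
    λ_6 → (0, 0, 2, 1, 1)
    λ_7 → (0, 1, 1, 0, 1)
    λ_8 → (0, 1, 2, 0, 1)
    λ_9 → (1, 0, 0, 2, 1)
    λ_10 → (0, 1, 2, 0, 1)
    λ_11 → (1, 0, 0, 2, 1)
    λ_12 → (1, 0, 0, 2, 1)
    λ_13 → (0, 1, 2, 0, 1)
    λ_14 → (0, 1, 1, 0, 1)
    λ_15 → (1, 0, 0, 2, 1)
    λ_16 → (0, 1, 1, 0, 1)

The 16 indices split into 5 linkage classes (same alcove rep ⇔ same W_5-dot-orbit):

[[1, 3, 5, 6], [2], [4, 7, 14, 16], [8, 10, 13], [9, 11, 12, 15]]


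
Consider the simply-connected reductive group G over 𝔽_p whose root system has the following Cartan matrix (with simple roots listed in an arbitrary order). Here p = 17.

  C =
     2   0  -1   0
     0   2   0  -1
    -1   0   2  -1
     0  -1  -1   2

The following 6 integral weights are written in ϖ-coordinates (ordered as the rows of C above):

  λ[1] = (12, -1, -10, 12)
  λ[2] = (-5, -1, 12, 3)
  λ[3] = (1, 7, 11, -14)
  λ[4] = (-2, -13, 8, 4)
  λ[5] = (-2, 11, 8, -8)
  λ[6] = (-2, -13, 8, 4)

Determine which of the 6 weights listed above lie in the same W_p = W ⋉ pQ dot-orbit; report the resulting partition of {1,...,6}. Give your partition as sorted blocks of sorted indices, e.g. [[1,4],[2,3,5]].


Dynkin diagram of C (from the 6 off-diagonal −1 entries): A_4.

Folding the 6 weights λ_j+ρ into Ā_17 (reps in the given 4-coord order):

    λ_1 → (4, 0, 9, 4)
    λ_2 → (4, 0, 9, 4)
    λ_3 → (1, 5, 1, 7)
    λ_4 → (1, 5, 1, 7)
    λ_5 → (1, 5, 1, 7)
    λ_6 → (1, 5, 1, 7)

The 6 indices split into 2 linkage classes (same alcove rep ⇔ same W_17-dot-orbit):

[[1, 2], [3, 4, 5, 6]]


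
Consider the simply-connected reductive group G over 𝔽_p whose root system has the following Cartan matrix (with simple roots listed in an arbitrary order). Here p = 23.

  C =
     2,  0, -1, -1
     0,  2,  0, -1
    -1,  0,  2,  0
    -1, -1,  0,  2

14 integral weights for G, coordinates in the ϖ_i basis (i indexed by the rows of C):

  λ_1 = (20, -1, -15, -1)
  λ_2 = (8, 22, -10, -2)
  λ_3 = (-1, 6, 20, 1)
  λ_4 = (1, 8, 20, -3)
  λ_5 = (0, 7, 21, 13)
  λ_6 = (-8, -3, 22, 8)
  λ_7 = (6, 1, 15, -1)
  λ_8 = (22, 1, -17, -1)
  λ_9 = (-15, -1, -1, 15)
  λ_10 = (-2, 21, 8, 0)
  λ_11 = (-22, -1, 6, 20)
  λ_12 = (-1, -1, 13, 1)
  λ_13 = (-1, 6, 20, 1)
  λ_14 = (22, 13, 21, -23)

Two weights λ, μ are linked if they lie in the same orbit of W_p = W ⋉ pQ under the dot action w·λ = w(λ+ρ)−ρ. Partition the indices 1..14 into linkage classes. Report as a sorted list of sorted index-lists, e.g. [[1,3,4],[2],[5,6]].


A_4 Cartan matrix, 4 simple roots permuted; ρ=(1,1,1,1).

W_23-reps of the 14 weights in Ā_23 (same 4-coord order as C):

    [1] (7, 0, 14, 0)
    [2] (1, 14, 0, 0)
    [3] (0, 0, 14, 2)
    [4] (0, 0, 14, 2)
    [5] (1, 14, 0, 0)
    [6] (7, 0, 14, 0)
    [7] (7, 0, 14, 0)
    [8] (7, 0, 14, 0)
    [9] (0, 0, 14, 2)
    [10] (1, 14, 0, 0)
    [11] (7, 0, 14, 0)
    [12] (0, 0, 14, 2)
    [13] (0, 0, 14, 2)
    [14] (1, 14, 0, 0)

3 distinct reps among the 14 weights ⇒ 3 W_23-linkage classes:

[[1, 6, 7, 8, 11], [2, 5, 10, 14], [3, 4, 9, 12, 13]]


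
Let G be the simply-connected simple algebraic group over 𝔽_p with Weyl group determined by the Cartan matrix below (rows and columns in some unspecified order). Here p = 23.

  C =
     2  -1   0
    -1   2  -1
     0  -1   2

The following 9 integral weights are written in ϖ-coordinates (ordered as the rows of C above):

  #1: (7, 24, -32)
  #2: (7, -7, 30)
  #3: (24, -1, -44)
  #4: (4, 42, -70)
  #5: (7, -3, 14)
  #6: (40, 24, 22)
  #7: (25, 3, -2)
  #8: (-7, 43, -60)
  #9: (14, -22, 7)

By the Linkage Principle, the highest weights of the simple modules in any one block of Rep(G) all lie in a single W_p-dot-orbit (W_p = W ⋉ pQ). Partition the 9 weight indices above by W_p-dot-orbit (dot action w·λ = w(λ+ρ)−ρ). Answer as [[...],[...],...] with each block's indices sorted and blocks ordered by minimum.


A_3 Cartan matrix, 3 simple roots permuted; ρ=(1,1,1).

W_23-reps of the 9 weights in Ā_23 (same 3-coord order as C):

  λ_1 → (6, 2, 13);  λ_2 → (6, 2, 13);  λ_3 → (0, 3, 18);  λ_4 → (0, 3, 18);  λ_5 → (6, 2, 13);  λ_6 → (0, 3, 18);  λ_7 → (16, 3, 3);  λ_8 → (6, 2, 13);  λ_9 → (6, 2, 13)

Linkage partition of the 9 weights (3 classes, p=23):

[[1, 2, 5, 8, 9], [3, 4, 6], [7]]


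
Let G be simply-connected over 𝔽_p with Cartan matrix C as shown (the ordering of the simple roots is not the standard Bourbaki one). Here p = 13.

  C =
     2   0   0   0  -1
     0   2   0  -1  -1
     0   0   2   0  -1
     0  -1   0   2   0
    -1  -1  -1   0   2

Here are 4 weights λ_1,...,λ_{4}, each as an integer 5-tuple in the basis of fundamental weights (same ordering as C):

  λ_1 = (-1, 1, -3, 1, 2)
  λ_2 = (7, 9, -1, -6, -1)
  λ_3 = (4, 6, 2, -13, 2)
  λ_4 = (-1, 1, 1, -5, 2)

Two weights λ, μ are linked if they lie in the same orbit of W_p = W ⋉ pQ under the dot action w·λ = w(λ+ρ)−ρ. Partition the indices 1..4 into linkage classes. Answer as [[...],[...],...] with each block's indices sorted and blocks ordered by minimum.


Cartan matrix: type D_5 (|W|=1920); un-permuting the 5 rows.

W_13-reps of the 4 weights in Ā_13 (same 5-coord order as C):

  1: (0, 2, 2, 2, 1)
  2: (3, 0, 5, 0, 0)
  3: (0, 2, 2, 2, 1)
  4: (0, 2, 2, 2, 1)

The 4 indices split into 2 linkage classes (same alcove rep ⇔ same W_13-dot-orbit):

[[1, 3, 4], [2]]


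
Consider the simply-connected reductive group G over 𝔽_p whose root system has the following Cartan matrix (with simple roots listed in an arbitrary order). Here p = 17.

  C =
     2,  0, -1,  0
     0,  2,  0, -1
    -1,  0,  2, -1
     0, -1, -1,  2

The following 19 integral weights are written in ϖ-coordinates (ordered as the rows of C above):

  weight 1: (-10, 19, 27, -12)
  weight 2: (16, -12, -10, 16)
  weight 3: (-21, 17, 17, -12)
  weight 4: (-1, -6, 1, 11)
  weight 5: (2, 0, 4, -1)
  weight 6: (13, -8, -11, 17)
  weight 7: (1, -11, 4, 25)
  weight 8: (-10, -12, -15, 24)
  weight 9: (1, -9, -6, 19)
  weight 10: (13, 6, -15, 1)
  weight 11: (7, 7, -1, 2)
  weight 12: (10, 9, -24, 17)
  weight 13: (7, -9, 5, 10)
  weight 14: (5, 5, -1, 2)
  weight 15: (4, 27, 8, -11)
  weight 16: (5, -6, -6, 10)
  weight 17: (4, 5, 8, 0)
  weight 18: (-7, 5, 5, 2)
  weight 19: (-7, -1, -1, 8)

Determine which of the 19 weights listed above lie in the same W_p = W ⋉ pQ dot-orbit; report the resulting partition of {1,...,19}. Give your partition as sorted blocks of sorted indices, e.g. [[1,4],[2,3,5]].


Dynkin diagram of C (from the 6 off-diagonal −1 entries): A_4.

Ā_17 reps of the 19 weights (A_4, coords as presented):

  1: (6, 6, 0, 3)
  2: (0, 0, 6, 3)
  3: (1, 2, 9, 1)
  4: (0, 5, 2, 7)
  5: (3, 1, 5, 0)
  6: (1, 2, 9, 1)
  7: (1, 2, 9, 1)
  8: (6, 6, 0, 3)
  9: (0, 5, 2, 7)
  10: (0, 5, 2, 7)
  11: (6, 6, 0, 3)
  12: (1, 5, 5, 1)
  13: (0, 0, 6, 3)
  14: (6, 6, 0, 3)
  15: (1, 2, 9, 1)
  16: (1, 5, 5, 1)
  17: (1, 2, 9, 1)
  18: (6, 6, 0, 3)
  19: (0, 0, 6, 3)

6 distinct reps among the 19 weights ⇒ 6 W_17-linkage classes:

[[1, 8, 11, 14, 18], [2, 13, 19], [3, 6, 7, 15, 17], [4, 9, 10], [5], [12, 16]]
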